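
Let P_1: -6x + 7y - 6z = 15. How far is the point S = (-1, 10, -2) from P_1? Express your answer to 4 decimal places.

n·S − d = (-6)·(-1) + (7)·(10) + (-6)·(-2) − 15 = 73; |n| = √121.
Distance = |73| / √121 = 73/√121 ≈ 6.6364.

6.6364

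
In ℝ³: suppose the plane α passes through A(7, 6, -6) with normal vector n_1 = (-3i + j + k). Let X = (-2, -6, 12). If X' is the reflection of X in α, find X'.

α: n_1·r = n_1·A gives -3x + y + z = -21.
λ = (n·X − d)/|n|² = (12 − (-21))/11 = 3.
Reflection = X − 2λn = (-2, -6, 12) − 6·(-3, 1, 1) = (16, -12, 6).

(16, -12, 6)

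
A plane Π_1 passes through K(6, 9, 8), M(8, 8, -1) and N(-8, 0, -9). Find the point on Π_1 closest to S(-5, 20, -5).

KM = (2, -1, -9), KN = (-14, -9, -17); a normal to Π_1 is KM × KN = (-64, 160, -32).
Using K: Π_1 has equation -64x + 160y - 32z = 800.
Foot = S − λn with λ = (n·S − d)/|n|² = (3680 − 800)/30720 = 3/32.
Foot = (-5, 20, -5) − (3/32)·(-64, 160, -32) = (1, 5, -2).

(1, 5, -2)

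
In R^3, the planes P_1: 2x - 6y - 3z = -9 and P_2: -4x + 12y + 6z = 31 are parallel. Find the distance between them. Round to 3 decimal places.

0.929

Rescale P_2 by 1/(-2): 2x - 6y - 3z = -31/2. Then distance = |-9 − (-31/2)| / √49 ≈ 0.929.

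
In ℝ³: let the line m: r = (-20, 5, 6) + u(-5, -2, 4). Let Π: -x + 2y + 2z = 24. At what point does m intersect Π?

(-10, 9, -2)

Substitute r = (-20, 5, 6) + t(-5, -2, 4) into the plane: 42 + 9t = 24, so t = -2.
Intersection: (-20, 5, 6) + (-2)·(-5, -2, 4) = (-10, 9, -2).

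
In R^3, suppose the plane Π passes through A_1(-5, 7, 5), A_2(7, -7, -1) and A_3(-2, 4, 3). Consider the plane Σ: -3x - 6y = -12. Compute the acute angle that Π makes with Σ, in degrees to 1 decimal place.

41.4

A_1A_2 = (12, -14, -6), A_1A_3 = (3, -3, -2); a normal to Π is A_1A_2 × A_1A_3 = (10, 6, 6).
Using A_1: Π has equation 10x + 6y + 6z = 22.
cos θ = |n₁·n₂| / (|n₁||n₂|) = |-66| / (√172 · √45).
θ = arccos(0.75019) ≈ 41.4°.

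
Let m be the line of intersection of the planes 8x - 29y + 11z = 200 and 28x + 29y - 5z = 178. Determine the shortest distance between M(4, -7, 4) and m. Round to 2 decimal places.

7.25

Direction of m: (8, -29, 11) × (28, 29, -5) = (-174, 348, 1044).
A point on m: solving the two plane equations with x = 9 gives (9, -1, 9).
Taking (9, -1, 9) on m with direction v = (-174, 348, 1044): w = M − (9, -1, 9) = (-5, -6, -5), and w × v = (-4524, 6090, -2784).
Distance = |w × v| / |v| = √65305332 / √1241316 ≈ 7.25.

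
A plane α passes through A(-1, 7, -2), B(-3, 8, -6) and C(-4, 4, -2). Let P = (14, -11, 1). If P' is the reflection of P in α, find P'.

(-10, 13, 19)

AB = (-2, 1, -4), AC = (-3, -3, 0); a normal to α is AB × AC = (-12, 12, 9).
Using A: α has equation -12x + 12y + 9z = 78.
λ = (n·P − d)/|n|² = (-291 − 78)/369 = -1.
Reflection = P − 2λn = (14, -11, 1) − (-2)·(-12, 12, 9) = (-10, 13, 19).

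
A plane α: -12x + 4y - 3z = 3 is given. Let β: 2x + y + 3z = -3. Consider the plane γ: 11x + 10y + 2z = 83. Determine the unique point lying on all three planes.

(3, 6, -5)

Solving the 3×3 linear system -12x + 4y - 3z = 3, 2x + y + 3z = -3, 11x + 10y + 2z = 83 (e.g. by elimination or Cramer's rule, determinant = 425) gives (3, 6, -5).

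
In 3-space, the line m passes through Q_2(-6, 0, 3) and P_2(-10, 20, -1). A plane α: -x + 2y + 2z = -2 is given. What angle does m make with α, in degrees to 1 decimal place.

A direction vector for m is P_2 − Q_2 = (-4, 20, -4).
sin θ = |n·v| / (|n||v|) = |36| / (√9 · √432) = 0.57735.
θ ≈ 35.3°.

35.3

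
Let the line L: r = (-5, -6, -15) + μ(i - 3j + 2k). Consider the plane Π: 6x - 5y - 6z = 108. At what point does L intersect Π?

(-3, -12, -11)

Substitute r = (-5, -6, -15) + t(1, -3, 2) into the plane: 90 + 9t = 108, so t = 2.
Intersection: (-5, -6, -15) + 2·(1, -3, 2) = (-3, -12, -11).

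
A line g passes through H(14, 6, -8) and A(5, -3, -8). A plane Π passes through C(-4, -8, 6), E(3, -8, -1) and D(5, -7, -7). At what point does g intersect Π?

A direction vector for g is A − H = (-9, -9, 0).
CE = (7, 0, -7), CD = (9, 1, -13); a normal to Π is CE × CD = (7, 28, 7).
Using C: Π has equation 7x + 28y + 7z = -210.
Substitute r = (14, 6, -8) + t(-9, -9, 0) into the plane: 210 + (-315)t = -210, so t = 4/3.
Intersection: (14, 6, -8) + (4/3)·(-9, -9, 0) = (2, -6, -8).

(2, -6, -8)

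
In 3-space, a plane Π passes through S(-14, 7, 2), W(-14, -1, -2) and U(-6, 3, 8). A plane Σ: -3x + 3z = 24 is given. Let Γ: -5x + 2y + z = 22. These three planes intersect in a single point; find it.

SW = (0, -8, -4), SU = (8, -4, 6); a normal to Π is SW × SU = (-64, -32, 64).
Using S: Π has equation -64x - 32y + 64z = 800.
Solving the 3×3 linear system -64x - 32y + 64z = 800, -3x + 3z = 24, -5x + 2y + z = 22 (e.g. by elimination or Cramer's rule, determinant = 384) gives (-8, -9, 0).

(-8, -9, 0)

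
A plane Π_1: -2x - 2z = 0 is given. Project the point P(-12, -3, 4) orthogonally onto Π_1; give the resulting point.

Foot = P − λn with λ = (n·P − d)/|n|² = (16 − 0)/8 = 2.
Foot = (-12, -3, 4) − 2·(-2, 0, -2) = (-8, -3, 8).

(-8, -3, 8)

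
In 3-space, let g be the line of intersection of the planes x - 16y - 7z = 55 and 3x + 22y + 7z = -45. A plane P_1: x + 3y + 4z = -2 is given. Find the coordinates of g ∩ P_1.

(7, -3, 0)

Direction of g: (1, -16, -7) × (3, 22, 7) = (42, -28, 70).
A point on g: solving the two plane equations with x = 16 gives (16, -9, 15).
Substitute r = (16, -9, 15) + t(42, -28, 70) into the plane: 49 + 238t = -2, so t = -3/14.
Intersection: (16, -9, 15) + (-3/14)·(42, -28, 70) = (7, -3, 0).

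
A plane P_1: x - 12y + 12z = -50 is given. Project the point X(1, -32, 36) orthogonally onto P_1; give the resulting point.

Foot = X − λn with λ = (n·X − d)/|n|² = (817 − (-50))/289 = 3.
Foot = (1, -32, 36) − 3·(1, -12, 12) = (-2, 4, 0).

(-2, 4, 0)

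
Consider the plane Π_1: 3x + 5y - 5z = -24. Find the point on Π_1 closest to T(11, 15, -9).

(2, 0, 6)

Foot = T − λn with λ = (n·T − d)/|n|² = (153 − (-24))/59 = 3.
Foot = (11, 15, -9) − 3·(3, 5, -5) = (2, 0, 6).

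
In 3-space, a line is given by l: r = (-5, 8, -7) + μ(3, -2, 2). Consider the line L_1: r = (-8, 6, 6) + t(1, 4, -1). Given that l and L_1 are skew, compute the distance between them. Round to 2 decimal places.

11.85

Common perpendicular direction n = (3, -2, 2) × (1, 4, -1) = (-6, 5, 14).
With w = (-8, 6, 6) − (-5, 8, -7) = (-3, -2, 13), w · n = 190.
Distance = |w · n| / |n| = |190| / √257 ≈ 11.85.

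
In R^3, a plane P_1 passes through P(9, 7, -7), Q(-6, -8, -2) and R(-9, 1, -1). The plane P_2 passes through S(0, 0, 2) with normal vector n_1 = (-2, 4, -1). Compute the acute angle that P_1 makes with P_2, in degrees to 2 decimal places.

PQ = (-15, -15, 5), PR = (-18, -6, 6); a normal to P_1 is PQ × PR = (-60, 0, -180).
Using P: P_1 has equation -60x - 180z = 720.
P_2: n_1·r = n_1·S gives -2x + 4y - z = -2.
cos θ = |n₁·n₂| / (|n₁||n₂|) = |300| / (√36000 · √21).
θ = arccos(0.34503) ≈ 69.82°.

69.82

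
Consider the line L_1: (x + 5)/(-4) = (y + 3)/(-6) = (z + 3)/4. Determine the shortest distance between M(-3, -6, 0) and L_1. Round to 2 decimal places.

3.86

L_1 has direction (-4, -6, 4) through (-5, -3, -3).
Taking (-5, -3, -3) on L_1 with direction v = (-4, -6, 4): w = M − (-5, -3, -3) = (2, -3, 3), and w × v = (6, -20, -24).
Distance = |w × v| / |v| = √1012 / √68 ≈ 3.86.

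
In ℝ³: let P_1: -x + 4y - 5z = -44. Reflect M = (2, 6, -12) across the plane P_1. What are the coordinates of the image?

λ = (n·M − d)/|n|² = (82 − (-44))/42 = 3.
Reflection = M − 2λn = (2, 6, -12) − 6·(-1, 4, -5) = (8, -18, 18).

(8, -18, 18)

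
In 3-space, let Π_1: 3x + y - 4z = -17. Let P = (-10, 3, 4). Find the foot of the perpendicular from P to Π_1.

(-7, 4, 0)

Foot = P − λn with λ = (n·P − d)/|n|² = (-43 − (-17))/26 = -1.
Foot = (-10, 3, 4) − (-1)·(3, 1, -4) = (-7, 4, 0).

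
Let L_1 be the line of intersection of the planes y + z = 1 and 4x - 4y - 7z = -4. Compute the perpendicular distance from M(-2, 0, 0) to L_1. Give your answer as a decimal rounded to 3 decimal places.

Direction of L_1: (0, 1, 1) × (4, -4, -7) = (-3, 4, -4).
A point on L_1: solving the two plane equations with x = 0 gives (0, 1, 0).
Taking (0, 1, 0) on L_1 with direction v = (-3, 4, -4): w = M − (0, 1, 0) = (-2, -1, 0), and w × v = (4, -8, -11).
Distance = |w × v| / |v| = √201 / √41 ≈ 2.214.

2.214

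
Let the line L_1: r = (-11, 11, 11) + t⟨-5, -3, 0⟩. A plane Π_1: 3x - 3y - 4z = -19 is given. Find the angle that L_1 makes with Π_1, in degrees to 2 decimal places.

sin θ = |n·v| / (|n||v|) = |-6| / (√34 · √34) = 0.17647.
θ ≈ 10.16°.

10.16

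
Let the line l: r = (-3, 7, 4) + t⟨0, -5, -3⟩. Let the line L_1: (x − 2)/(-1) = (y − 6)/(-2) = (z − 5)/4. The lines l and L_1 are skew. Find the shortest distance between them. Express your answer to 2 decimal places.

L_1 has direction (-1, -2, 4) through (2, 6, 5).
Common perpendicular direction n = (0, -5, -3) × (-1, -2, 4) = (-26, 3, -5).
With w = (2, 6, 5) − (-3, 7, 4) = (5, -1, 1), w · n = -138.
Distance = |w · n| / |n| = |-138| / √710 ≈ 5.18.

5.18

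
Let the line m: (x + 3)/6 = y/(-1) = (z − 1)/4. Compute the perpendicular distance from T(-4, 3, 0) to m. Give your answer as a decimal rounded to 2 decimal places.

m has direction (6, -1, 4) through (-3, 0, 1).
Taking (-3, 0, 1) on m with direction v = (6, -1, 4): w = T − (-3, 0, 1) = (-1, 3, -1), and w × v = (11, -2, -17).
Distance = |w × v| / |v| = √414 / √53 ≈ 2.79.

2.79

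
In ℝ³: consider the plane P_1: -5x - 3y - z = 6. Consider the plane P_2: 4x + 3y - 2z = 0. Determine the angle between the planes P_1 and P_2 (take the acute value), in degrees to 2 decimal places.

cos θ = |n₁·n₂| / (|n₁||n₂|) = |-27| / (√35 · √29).
θ = arccos(0.84748) ≈ 32.06°.

32.06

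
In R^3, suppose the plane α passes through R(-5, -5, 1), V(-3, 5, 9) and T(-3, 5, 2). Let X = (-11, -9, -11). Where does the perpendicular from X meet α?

RV = (2, 10, 8), RT = (2, 10, 1); a normal to α is RV × RT = (-70, 14, 0).
Using R: α has equation -70x + 14y = 280.
Foot = X − λn with λ = (n·X − d)/|n|² = (644 − 280)/5096 = 1/14.
Foot = (-11, -9, -11) − (1/14)·(-70, 14, 0) = (-6, -10, -11).

(-6, -10, -11)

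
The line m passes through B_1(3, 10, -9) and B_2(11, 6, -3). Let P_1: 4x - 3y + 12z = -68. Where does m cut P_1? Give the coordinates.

A direction vector for m is B_2 − B_1 = (8, -4, 6).
Substitute r = (3, 10, -9) + t(8, -4, 6) into the plane: -126 + 116t = -68, so t = 1/2.
Intersection: (3, 10, -9) + (1/2)·(8, -4, 6) = (7, 8, -6).

(7, 8, -6)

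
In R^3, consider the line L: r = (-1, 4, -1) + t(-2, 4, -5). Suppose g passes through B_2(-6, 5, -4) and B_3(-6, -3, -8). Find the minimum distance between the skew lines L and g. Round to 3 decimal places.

3.810

A direction vector for g is B_3 − B_2 = (0, -8, -4).
Common perpendicular direction n = (-2, 4, -5) × (0, -8, -4) = (-56, -8, 16).
With w = (-6, 5, -4) − (-1, 4, -1) = (-5, 1, -3), w · n = 224.
Distance = |w · n| / |n| = |224| / √3456 ≈ 3.810.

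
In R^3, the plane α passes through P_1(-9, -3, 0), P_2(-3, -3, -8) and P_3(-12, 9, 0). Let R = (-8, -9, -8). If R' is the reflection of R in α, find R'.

P_1P_2 = (6, 0, -8), P_1P_3 = (-3, 12, 0); a normal to α is P_1P_2 × P_1P_3 = (96, 24, 72).
Using P_1: α has equation 96x + 24y + 72z = -936.
λ = (n·R − d)/|n|² = (-1560 − (-936))/14976 = -1/24.
Reflection = R − 2λn = (-8, -9, -8) − (-1/12)·(96, 24, 72) = (0, -7, -2).

(0, -7, -2)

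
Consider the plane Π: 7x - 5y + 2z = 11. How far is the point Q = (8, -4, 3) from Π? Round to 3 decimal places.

8.039

n·Q − d = (7)·(8) + (-5)·(-4) + (2)·(3) − 11 = 71; |n| = √78.
Distance = |71| / √78 = 71/√78 ≈ 8.039.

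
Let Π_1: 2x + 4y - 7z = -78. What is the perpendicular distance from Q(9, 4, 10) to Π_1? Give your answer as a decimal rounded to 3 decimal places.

5.056

n·Q − d = (2)·(9) + (4)·(4) + (-7)·(10) − (-78) = 42; |n| = √69.
Distance = |42| / √69 = 42/√69 ≈ 5.056.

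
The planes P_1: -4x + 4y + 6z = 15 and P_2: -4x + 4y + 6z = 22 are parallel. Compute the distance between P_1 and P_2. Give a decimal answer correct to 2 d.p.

Same normal n = (-4, 4, 6) with |n| = √68; distance = |15 − 22| / |n| = 7/√68 ≈ 0.85.

0.85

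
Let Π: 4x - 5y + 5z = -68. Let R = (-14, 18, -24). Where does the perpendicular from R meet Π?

Foot = R − λn with λ = (n·R − d)/|n|² = (-266 − (-68))/66 = -3.
Foot = (-14, 18, -24) − (-3)·(4, -5, 5) = (-2, 3, -9).

(-2, 3, -9)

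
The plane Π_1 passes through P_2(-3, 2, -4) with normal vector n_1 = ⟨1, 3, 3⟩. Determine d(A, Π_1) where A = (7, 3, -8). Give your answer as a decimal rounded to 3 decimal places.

0.229

Π_1: n_1·r = n_1·P_2 gives x + 3y + 3z = -9.
n·A − d = (1)·(7) + (3)·(3) + (3)·(-8) − (-9) = 1; |n| = √19.
Distance = |1| / √19 = 1/√19 ≈ 0.229.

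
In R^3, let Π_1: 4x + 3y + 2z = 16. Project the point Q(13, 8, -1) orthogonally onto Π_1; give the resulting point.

Foot = Q − λn with λ = (n·Q − d)/|n|² = (74 − 16)/29 = 2.
Foot = (13, 8, -1) − 2·(4, 3, 2) = (5, 2, -5).

(5, 2, -5)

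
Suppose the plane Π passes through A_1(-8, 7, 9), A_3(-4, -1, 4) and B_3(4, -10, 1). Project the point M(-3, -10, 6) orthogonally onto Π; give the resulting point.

A_1A_3 = (4, -8, -5), A_1B_3 = (12, -17, -8); a normal to Π is A_1A_3 × A_1B_3 = (-21, -28, 28).
Using A_1: Π has equation -21x - 28y + 28z = 224.
Foot = M − λn with λ = (n·M − d)/|n|² = (511 − 224)/2009 = 1/7.
Foot = (-3, -10, 6) − (1/7)·(-21, -28, 28) = (0, -6, 2).

(0, -6, 2)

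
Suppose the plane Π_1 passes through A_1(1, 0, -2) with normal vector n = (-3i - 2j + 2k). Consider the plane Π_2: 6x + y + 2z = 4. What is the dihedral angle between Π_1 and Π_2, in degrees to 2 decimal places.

52.70

Π_1: n·r = n·A_1 gives -3x - 2y + 2z = -7.
cos θ = |n₁·n₂| / (|n₁||n₂|) = |-16| / (√17 · √41).
θ = arccos(0.60604) ≈ 52.70°.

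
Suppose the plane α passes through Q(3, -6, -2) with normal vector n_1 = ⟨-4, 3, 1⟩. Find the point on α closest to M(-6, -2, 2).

α: n_1·r = n_1·Q gives -4x + 3y + z = -32.
Foot = M − λn with λ = (n·M − d)/|n|² = (20 − (-32))/26 = 2.
Foot = (-6, -2, 2) − 2·(-4, 3, 1) = (2, -8, 0).

(2, -8, 0)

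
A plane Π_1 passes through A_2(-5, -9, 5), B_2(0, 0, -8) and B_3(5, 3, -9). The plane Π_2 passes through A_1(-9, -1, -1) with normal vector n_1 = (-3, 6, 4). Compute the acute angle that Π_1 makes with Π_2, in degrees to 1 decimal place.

6.7

A_2B_2 = (5, 9, -13), A_2B_3 = (10, 12, -14); a normal to Π_1 is A_2B_2 × A_2B_3 = (30, -60, -30).
Using A_2: Π_1 has equation 30x - 60y - 30z = 240.
Π_2: n_1·r = n_1·A_1 gives -3x + 6y + 4z = 17.
cos θ = |n₁·n₂| / (|n₁||n₂|) = |-570| / (√5400 · √61).
θ = arccos(0.99315) ≈ 6.7°.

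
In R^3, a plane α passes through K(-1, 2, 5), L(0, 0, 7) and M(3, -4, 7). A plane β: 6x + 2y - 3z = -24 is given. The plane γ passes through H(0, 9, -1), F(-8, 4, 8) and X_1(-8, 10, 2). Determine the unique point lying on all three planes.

KL = (1, -2, 2), KM = (4, -6, 2); a normal to α is KL × KM = (8, 6, 2).
Using K: α has equation 8x + 6y + 2z = 14.
HF = (-8, -5, 9), HX_1 = (-8, 1, 3); a normal to γ is HF × HX_1 = (-24, -48, -48).
Using H: γ has equation -24x - 48y - 48z = -384.
Solving the 3×3 linear system 8x + 6y + 2z = 14, 6x + 2y - 3z = -24, -24x - 48y - 48z = -384 (e.g. by elimination or Cramer's rule, determinant = -240) gives (-2, 3, 6).

(-2, 3, 6)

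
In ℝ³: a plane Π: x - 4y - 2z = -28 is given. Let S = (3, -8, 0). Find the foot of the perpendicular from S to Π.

(0, 4, 6)

Foot = S − λn with λ = (n·S − d)/|n|² = (35 − (-28))/21 = 3.
Foot = (3, -8, 0) − 3·(1, -4, -2) = (0, 4, 6).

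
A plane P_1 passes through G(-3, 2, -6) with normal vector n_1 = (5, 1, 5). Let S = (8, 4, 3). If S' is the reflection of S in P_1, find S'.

P_1: n_1·r = n_1·G gives 5x + y + 5z = -43.
λ = (n·S − d)/|n|² = (59 − (-43))/51 = 2.
Reflection = S − 2λn = (8, 4, 3) − 4·(5, 1, 5) = (-12, 0, -17).

(-12, 0, -17)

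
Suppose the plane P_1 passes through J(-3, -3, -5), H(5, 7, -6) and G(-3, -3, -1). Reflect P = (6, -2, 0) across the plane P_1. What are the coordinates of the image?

(-4, 6, 0)

JH = (8, 10, -1), JG = (0, 0, 4); a normal to P_1 is JH × JG = (40, -32, 0).
Using J: P_1 has equation 40x - 32y = -24.
λ = (n·P − d)/|n|² = (304 − (-24))/2624 = 1/8.
Reflection = P − 2λn = (6, -2, 0) − (1/4)·(40, -32, 0) = (-4, 6, 0).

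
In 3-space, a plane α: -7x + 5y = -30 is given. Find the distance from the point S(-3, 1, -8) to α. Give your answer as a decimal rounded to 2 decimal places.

n·S − d = (-7)·(-3) + (5)·(1) + (0)·(-8) − (-30) = 56; |n| = √74.
Distance = |56| / √74 = 56/√74 ≈ 6.51.

6.51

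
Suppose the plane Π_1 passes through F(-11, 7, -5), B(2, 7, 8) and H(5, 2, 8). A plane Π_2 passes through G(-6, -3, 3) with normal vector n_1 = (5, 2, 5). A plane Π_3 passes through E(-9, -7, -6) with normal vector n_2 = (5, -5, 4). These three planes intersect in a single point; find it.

FB = (13, 0, 13), FH = (16, -5, 13); a normal to Π_1 is FB × FH = (65, 39, -65).
Using F: Π_1 has equation 65x + 39y - 65z = -117.
Π_2: n_1·r = n_1·G gives 5x + 2y + 5z = -21.
Π_3: n_2·r = n_2·E gives 5x - 5y + 4z = -34.
Solving the 3×3 linear system 65x + 39y - 65z = -117, 5x + 2y + 5z = -21, 5x - 5y + 4z = -34 (e.g. by elimination or Cramer's rule, determinant = 4615) gives (-4, 2, -1).

(-4, 2, -1)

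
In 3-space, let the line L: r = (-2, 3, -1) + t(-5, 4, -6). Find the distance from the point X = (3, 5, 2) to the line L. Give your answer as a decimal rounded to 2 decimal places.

4.70

Taking (-2, 3, -1) on L with direction v = (-5, 4, -6): w = X − (-2, 3, -1) = (5, 2, 3), and w × v = (-24, 15, 30).
Distance = |w × v| / |v| = √1701 / √77 ≈ 4.70.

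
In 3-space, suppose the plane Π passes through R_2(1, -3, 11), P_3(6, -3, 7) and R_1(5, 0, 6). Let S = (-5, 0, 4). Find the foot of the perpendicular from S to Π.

(-1, 3, 9)

R_2P_3 = (5, 0, -4), R_2R_1 = (4, 3, -5); a normal to Π is R_2P_3 × R_2R_1 = (12, 9, 15).
Using R_2: Π has equation 12x + 9y + 15z = 150.
Foot = S − λn with λ = (n·S − d)/|n|² = (0 − 150)/450 = -1/3.
Foot = (-5, 0, 4) − (-1/3)·(12, 9, 15) = (-1, 3, 9).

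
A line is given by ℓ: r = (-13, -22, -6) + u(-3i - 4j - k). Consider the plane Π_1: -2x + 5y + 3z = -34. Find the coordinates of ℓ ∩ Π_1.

Substitute r = (-13, -22, -6) + t(-3, -4, -1) into the plane: -102 + (-17)t = -34, so t = -4.
Intersection: (-13, -22, -6) + (-4)·(-3, -4, -1) = (-1, -6, -2).

(-1, -6, -2)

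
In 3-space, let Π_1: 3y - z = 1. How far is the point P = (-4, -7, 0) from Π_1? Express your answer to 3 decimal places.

6.957

n·P − d = (0)·(-4) + (3)·(-7) + (-1)·(0) − 1 = -22; |n| = √10.
Distance = |-22| / √10 = 22/√10 ≈ 6.957.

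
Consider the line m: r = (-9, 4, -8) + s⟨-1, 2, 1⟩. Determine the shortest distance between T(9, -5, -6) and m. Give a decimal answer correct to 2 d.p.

14.71

Taking (-9, 4, -8) on m with direction v = (-1, 2, 1): w = T − (-9, 4, -8) = (18, -9, 2), and w × v = (-13, -20, 27).
Distance = |w × v| / |v| = √1298 / √6 ≈ 14.71.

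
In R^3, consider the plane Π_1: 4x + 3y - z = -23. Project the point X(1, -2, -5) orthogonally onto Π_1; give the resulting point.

(-3, -5, -4)

Foot = X − λn with λ = (n·X − d)/|n|² = (3 − (-23))/26 = 1.
Foot = (1, -2, -5) − 1·(4, 3, -1) = (-3, -5, -4).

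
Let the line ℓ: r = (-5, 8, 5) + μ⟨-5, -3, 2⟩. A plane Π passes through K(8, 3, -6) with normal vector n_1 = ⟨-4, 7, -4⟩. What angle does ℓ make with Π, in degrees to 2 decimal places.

Π: n_1·r = n_1·K gives -4x + 7y - 4z = 13.
sin θ = |n·v| / (|n||v|) = |-9| / (√81 · √38) = 0.16222.
θ ≈ 9.34°.

9.34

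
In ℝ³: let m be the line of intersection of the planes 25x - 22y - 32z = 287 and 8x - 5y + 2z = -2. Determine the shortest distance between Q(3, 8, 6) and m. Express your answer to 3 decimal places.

Direction of m: (25, -22, -32) × (8, -5, 2) = (-204, -306, 51).
A point on m: solving the two plane equations with x = 3 gives (3, 2, -8).
Taking (3, 2, -8) on m with direction v = (-204, -306, 51): w = Q − (3, 2, -8) = (0, 6, 14), and w × v = (4590, -2856, 1224).
Distance = |w × v| / |v| = √30723012 / √137853 ≈ 14.929.

14.929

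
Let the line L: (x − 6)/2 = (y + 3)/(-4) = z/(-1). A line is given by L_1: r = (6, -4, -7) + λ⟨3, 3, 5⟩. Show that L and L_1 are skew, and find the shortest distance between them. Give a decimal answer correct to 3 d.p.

L has direction (2, -4, -1) through (6, -3, 0).
Common perpendicular direction n = (2, -4, -1) × (3, 3, 5) = (-17, -13, 18).
With w = (6, -4, -7) − (6, -3, 0) = (0, -1, -7), w · n = -113.
Since n ≠ 0 the lines are not parallel, and w · n = -113 ≠ 0 so they do not intersect; hence they are skew.
Distance = |w · n| / |n| = |-113| / √782 ≈ 4.041.

4.041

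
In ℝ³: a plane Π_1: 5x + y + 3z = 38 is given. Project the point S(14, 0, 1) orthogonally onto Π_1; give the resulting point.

Foot = S − λn with λ = (n·S − d)/|n|² = (73 − 38)/35 = 1.
Foot = (14, 0, 1) − 1·(5, 1, 3) = (9, -1, -2).

(9, -1, -2)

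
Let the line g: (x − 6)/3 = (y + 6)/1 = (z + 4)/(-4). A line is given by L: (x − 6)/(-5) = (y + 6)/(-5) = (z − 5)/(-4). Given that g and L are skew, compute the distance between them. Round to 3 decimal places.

g has direction (3, 1, -4) through (6, -6, -4).
L has direction (-5, -5, -4) through (6, -6, 5).
Common perpendicular direction n = (3, 1, -4) × (-5, -5, -4) = (-24, 32, -10).
With w = (6, -6, 5) − (6, -6, -4) = (0, 0, 9), w · n = -90.
Distance = |w · n| / |n| = |-90| / √1700 ≈ 2.183.

2.183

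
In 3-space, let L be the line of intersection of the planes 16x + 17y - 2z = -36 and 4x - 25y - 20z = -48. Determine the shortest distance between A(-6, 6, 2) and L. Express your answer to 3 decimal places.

Direction of L: (16, 17, -2) × (4, -25, -20) = (-390, 312, -468).
A point on L: solving the two plane equations with x = -2 gives (-2, 0, 2).
Taking (-2, 0, 2) on L with direction v = (-390, 312, -468): w = A − (-2, 0, 2) = (-4, 6, 0), and w × v = (-2808, -1872, 1092).
Distance = |w × v| / |v| = √12581712 / √468468 ≈ 5.182.

5.182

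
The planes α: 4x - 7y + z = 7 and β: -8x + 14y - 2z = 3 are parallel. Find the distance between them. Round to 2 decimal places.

Rescale β by 1/(-2): 4x - 7y + z = -3/2. Then distance = |7 − (-3/2)| / √66 ≈ 1.05.

1.05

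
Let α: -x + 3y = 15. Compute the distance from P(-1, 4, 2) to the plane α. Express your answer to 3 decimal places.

n·P − d = (-1)·(-1) + (3)·(4) + (0)·(2) − 15 = -2; |n| = √10.
Distance = |-2| / √10 = 2/√10 ≈ 0.632.

0.632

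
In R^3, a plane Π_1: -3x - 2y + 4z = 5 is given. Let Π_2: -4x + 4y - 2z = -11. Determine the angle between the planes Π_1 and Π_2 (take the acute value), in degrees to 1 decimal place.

cos θ = |n₁·n₂| / (|n₁||n₂|) = |-4| / (√29 · √36).
θ = arccos(0.12380) ≈ 82.9°.

82.9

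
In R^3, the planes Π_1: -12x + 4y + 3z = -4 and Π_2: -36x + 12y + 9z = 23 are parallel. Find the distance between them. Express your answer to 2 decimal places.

Rescale Π_2 by 1/3: -12x + 4y + 3z = 23/3. Then distance = |-4 − (23/3)| / √169 ≈ 0.90.

0.90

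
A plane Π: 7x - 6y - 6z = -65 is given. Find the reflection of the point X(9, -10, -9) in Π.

λ = (n·X − d)/|n|² = (177 − (-65))/121 = 2.
Reflection = X − 2λn = (9, -10, -9) − 4·(7, -6, -6) = (-19, 14, 15).

(-19, 14, 15)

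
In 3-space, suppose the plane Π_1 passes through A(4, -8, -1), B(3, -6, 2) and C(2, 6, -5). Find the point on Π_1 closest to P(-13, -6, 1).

(2, -3, 4)

AB = (-1, 2, 3), AC = (-2, 14, -4); a normal to Π_1 is AB × AC = (-50, -10, -10).
Using A: Π_1 has equation -50x - 10y - 10z = -110.
Foot = P − λn with λ = (n·P − d)/|n|² = (700 − (-110))/2700 = 3/10.
Foot = (-13, -6, 1) − (3/10)·(-50, -10, -10) = (2, -3, 4).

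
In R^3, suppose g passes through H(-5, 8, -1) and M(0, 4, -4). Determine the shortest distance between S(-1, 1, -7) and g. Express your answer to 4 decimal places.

A direction vector for g is M − H = (5, -4, -3).
Taking (-5, 8, -1) on g with direction v = (5, -4, -3): w = S − (-5, 8, -1) = (4, -7, -6), and w × v = (-3, -18, 19).
Distance = |w × v| / |v| = √694 / √50 ≈ 3.7256.

3.7256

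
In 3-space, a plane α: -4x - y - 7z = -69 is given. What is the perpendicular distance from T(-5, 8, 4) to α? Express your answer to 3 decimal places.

6.524

n·T − d = (-4)·(-5) + (-1)·(8) + (-7)·(4) − (-69) = 53; |n| = √66.
Distance = |53| / √66 = 53/√66 ≈ 6.524.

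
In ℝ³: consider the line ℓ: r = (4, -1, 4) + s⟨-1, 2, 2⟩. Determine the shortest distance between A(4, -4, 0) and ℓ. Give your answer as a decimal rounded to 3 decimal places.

1.795

Taking (4, -1, 4) on ℓ with direction v = (-1, 2, 2): w = A − (4, -1, 4) = (0, -3, -4), and w × v = (2, 4, -3).
Distance = |w × v| / |v| = √29 / √9 ≈ 1.795.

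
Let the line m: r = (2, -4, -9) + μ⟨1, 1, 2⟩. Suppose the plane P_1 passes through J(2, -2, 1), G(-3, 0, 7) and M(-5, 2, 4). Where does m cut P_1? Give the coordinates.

JG = (-5, 2, 6), JM = (-7, 4, 3); a normal to P_1 is JG × JM = (-18, -27, -6).
Using J: P_1 has equation -18x - 27y - 6z = 12.
Substitute r = (2, -4, -9) + t(1, 1, 2) into the plane: 126 + (-57)t = 12, so t = 2.
Intersection: (2, -4, -9) + 2·(1, 1, 2) = (4, -2, -5).

(4, -2, -5)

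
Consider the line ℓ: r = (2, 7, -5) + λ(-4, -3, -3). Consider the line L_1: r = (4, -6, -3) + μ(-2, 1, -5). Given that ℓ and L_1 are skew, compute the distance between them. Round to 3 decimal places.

Common perpendicular direction n = (-4, -3, -3) × (-2, 1, -5) = (18, -14, -10).
With w = (4, -6, -3) − (2, 7, -5) = (2, -13, 2), w · n = 198.
Distance = |w · n| / |n| = |198| / √620 ≈ 7.952.

7.952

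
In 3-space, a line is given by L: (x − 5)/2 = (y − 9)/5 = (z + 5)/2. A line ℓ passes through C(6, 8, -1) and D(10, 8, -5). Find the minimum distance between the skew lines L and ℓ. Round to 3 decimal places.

3.570

L has direction (2, 5, 2) through (5, 9, -5).
A direction vector for ℓ is D − C = (4, 0, -4).
Common perpendicular direction n = (2, 5, 2) × (4, 0, -4) = (-20, 16, -20).
With w = (6, 8, -1) − (5, 9, -5) = (1, -1, 4), w · n = -116.
Distance = |w · n| / |n| = |-116| / √1056 ≈ 3.570.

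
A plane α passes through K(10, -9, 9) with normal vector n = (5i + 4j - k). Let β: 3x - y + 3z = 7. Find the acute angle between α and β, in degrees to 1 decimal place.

α: n·r = n·K gives 5x + 4y - z = 5.
cos θ = |n₁·n₂| / (|n₁||n₂|) = |8| / (√42 · √19).
θ = arccos(0.28320) ≈ 73.5°.

73.5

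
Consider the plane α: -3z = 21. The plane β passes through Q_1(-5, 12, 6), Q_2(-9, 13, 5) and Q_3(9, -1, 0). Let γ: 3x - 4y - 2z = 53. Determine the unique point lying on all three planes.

(5, -6, -7)

Q_1Q_2 = (-4, 1, -1), Q_1Q_3 = (14, -13, -6); a normal to β is Q_1Q_2 × Q_1Q_3 = (-19, -38, 38).
Using Q_1: β has equation -19x - 38y + 38z = -133.
Solving the 3×3 linear system -3z = 21, -19x - 38y + 38z = -133, 3x - 4y - 2z = 53 (e.g. by elimination or Cramer's rule, determinant = -570) gives (5, -6, -7).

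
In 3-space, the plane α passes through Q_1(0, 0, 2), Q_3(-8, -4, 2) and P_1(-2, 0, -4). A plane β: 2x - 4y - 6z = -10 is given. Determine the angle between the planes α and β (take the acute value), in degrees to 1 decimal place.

Q_1Q_3 = (-8, -4, 0), Q_1P_1 = (-2, 0, -6); a normal to α is Q_1Q_3 × Q_1P_1 = (24, -48, -8).
Using Q_1: α has equation 24x - 48y - 8z = -16.
cos θ = |n₁·n₂| / (|n₁||n₂|) = |288| / (√2944 · √56).
θ = arccos(0.70930) ≈ 44.8°.

44.8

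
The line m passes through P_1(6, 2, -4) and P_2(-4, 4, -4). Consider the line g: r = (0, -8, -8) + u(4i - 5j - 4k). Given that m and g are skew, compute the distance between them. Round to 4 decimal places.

4.7823

A direction vector for m is P_2 − P_1 = (-10, 2, 0).
Common perpendicular direction n = (-10, 2, 0) × (4, -5, -4) = (-8, -40, 42).
With w = (0, -8, -8) − (6, 2, -4) = (-6, -10, -4), w · n = 280.
Distance = |w · n| / |n| = |280| / √3428 ≈ 4.7823.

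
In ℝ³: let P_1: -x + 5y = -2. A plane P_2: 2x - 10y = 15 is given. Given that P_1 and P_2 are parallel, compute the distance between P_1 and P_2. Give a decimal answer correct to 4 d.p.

1.0786

Rescale P_2 by 1/(-2): -x + 5y = -15/2. Then distance = |-2 − (-15/2)| / √26 ≈ 1.0786.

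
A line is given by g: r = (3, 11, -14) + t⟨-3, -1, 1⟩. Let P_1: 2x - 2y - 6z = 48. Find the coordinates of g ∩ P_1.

(-3, 9, -12)

Substitute r = (3, 11, -14) + t(-3, -1, 1) into the plane: 68 + (-10)t = 48, so t = 2.
Intersection: (3, 11, -14) + 2·(-3, -1, 1) = (-3, 9, -12).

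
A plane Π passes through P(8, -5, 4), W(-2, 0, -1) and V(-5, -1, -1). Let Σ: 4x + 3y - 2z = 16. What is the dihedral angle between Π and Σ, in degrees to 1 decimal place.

81.0

PW = (-10, 5, -5), PV = (-13, 4, -5); a normal to Π is PW × PV = (-5, 15, 25).
Using P: Π has equation -5x + 15y + 25z = -15.
cos θ = |n₁·n₂| / (|n₁||n₂|) = |-25| / (√875 · √29).
θ = arccos(0.15694) ≈ 81.0°.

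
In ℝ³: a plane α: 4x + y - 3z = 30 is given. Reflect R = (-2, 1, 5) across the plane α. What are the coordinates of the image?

λ = (n·R − d)/|n|² = (-22 − 30)/26 = -2.
Reflection = R − 2λn = (-2, 1, 5) − (-4)·(4, 1, -3) = (14, 5, -7).

(14, 5, -7)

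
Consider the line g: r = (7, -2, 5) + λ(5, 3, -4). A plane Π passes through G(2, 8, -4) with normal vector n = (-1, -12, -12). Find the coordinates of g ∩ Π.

Π: n·r = n·G gives -x - 12y - 12z = -50.
Substitute r = (7, -2, 5) + t(5, 3, -4) into the plane: -43 + 7t = -50, so t = -1.
Intersection: (7, -2, 5) + (-1)·(5, 3, -4) = (2, -5, 9).

(2, -5, 9)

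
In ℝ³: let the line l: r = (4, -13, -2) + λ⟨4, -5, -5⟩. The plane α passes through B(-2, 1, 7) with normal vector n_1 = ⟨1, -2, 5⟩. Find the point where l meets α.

α: n_1·r = n_1·B gives x - 2y + 5z = 31.
Substitute r = (4, -13, -2) + t(4, -5, -5) into the plane: 20 + (-11)t = 31, so t = -1.
Intersection: (4, -13, -2) + (-1)·(4, -5, -5) = (0, -8, 3).

(0, -8, 3)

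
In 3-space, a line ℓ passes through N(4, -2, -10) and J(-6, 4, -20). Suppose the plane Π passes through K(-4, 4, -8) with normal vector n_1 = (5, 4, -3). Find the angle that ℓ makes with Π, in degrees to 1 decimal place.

2.1

A direction vector for ℓ is J − N = (-10, 6, -10).
Π: n_1·r = n_1·K gives 5x + 4y - 3z = 20.
sin θ = |n·v| / (|n||v|) = |4| / (√50 · √236) = 0.03682.
θ ≈ 2.1°.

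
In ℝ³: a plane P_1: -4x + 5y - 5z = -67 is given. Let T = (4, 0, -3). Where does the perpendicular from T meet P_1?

(8, -5, 2)

Foot = T − λn with λ = (n·T − d)/|n|² = (-1 − (-67))/66 = 1.
Foot = (4, 0, -3) − 1·(-4, 5, -5) = (8, -5, 2).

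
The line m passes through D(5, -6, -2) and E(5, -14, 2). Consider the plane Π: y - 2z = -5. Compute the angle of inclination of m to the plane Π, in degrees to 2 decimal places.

A direction vector for m is E − D = (0, -8, 4).
sin θ = |n·v| / (|n||v|) = |-16| / (√5 · √80) = 0.80000.
θ ≈ 53.13°.

53.13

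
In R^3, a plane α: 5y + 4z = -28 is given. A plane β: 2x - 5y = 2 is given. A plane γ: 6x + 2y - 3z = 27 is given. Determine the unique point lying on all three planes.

(1, 0, -7)

Solving the 3×3 linear system 5y + 4z = -28, 2x - 5y = 2, 6x + 2y - 3z = 27 (e.g. by elimination or Cramer's rule, determinant = 166) gives (1, 0, -7).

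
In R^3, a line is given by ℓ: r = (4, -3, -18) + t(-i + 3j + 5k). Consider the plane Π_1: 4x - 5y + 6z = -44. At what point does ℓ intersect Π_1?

(1, 6, -3)

Substitute r = (4, -3, -18) + t(-1, 3, 5) into the plane: -77 + 11t = -44, so t = 3.
Intersection: (4, -3, -18) + 3·(-1, 3, 5) = (1, 6, -3).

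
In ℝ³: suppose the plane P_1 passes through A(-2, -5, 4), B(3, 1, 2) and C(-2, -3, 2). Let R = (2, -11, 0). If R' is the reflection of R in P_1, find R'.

AB = (5, 6, -2), AC = (0, 2, -2); a normal to P_1 is AB × AC = (-8, 10, 10).
Using A: P_1 has equation -8x + 10y + 10z = 6.
λ = (n·R − d)/|n|² = (-126 − 6)/264 = -1/2.
Reflection = R − 2λn = (2, -11, 0) − (-1)·(-8, 10, 10) = (-6, -1, 10).

(-6, -1, 10)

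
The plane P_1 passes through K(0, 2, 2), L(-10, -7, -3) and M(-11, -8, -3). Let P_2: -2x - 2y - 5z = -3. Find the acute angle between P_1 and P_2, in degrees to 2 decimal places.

KL = (-10, -9, -5), KM = (-11, -10, -5); a normal to P_1 is KL × KM = (-5, 5, 1).
Using K: P_1 has equation -5x + 5y + z = 12.
cos θ = |n₁·n₂| / (|n₁||n₂|) = |-5| / (√51 · √33).
θ = arccos(0.12188) ≈ 83.00°.

83.00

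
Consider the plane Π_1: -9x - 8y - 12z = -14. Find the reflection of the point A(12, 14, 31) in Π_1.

(-24, -18, -17)

λ = (n·A − d)/|n|² = (-592 − (-14))/289 = -2.
Reflection = A − 2λn = (12, 14, 31) − (-4)·(-9, -8, -12) = (-24, -18, -17).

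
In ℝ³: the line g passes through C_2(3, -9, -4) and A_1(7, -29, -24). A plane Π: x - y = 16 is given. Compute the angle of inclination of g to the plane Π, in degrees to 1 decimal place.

A direction vector for g is A_1 − C_2 = (4, -20, -20).
sin θ = |n·v| / (|n||v|) = |24| / (√2 · √816) = 0.59409.
θ ≈ 36.4°.

36.4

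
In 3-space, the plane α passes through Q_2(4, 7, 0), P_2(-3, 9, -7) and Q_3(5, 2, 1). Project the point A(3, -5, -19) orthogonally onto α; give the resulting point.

(-6, -5, -10)

Q_2P_2 = (-7, 2, -7), Q_2Q_3 = (1, -5, 1); a normal to α is Q_2P_2 × Q_2Q_3 = (-33, 0, 33).
Using Q_2: α has equation -33x + 33z = -132.
Foot = A − λn with λ = (n·A − d)/|n|² = (-726 − (-132))/2178 = -3/11.
Foot = (3, -5, -19) − (-3/11)·(-33, 0, 33) = (-6, -5, -10).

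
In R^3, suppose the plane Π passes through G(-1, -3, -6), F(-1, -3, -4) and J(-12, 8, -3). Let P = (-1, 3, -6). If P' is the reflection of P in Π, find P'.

(-7, -3, -6)

GF = (0, 0, 2), GJ = (-11, 11, 3); a normal to Π is GF × GJ = (-22, -22, 0).
Using G: Π has equation -22x - 22y = 88.
λ = (n·P − d)/|n|² = (-44 − 88)/968 = -3/22.
Reflection = P − 2λn = (-1, 3, -6) − (-3/11)·(-22, -22, 0) = (-7, -3, -6).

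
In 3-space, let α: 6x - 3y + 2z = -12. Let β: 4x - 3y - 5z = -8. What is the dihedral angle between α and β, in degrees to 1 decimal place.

62.3

cos θ = |n₁·n₂| / (|n₁||n₂|) = |23| / (√49 · √50).
θ = arccos(0.46467) ≈ 62.3°.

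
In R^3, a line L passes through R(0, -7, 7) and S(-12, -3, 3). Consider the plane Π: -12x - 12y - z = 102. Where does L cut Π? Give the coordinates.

(-3, -6, 6)

A direction vector for L is S − R = (-12, 4, -4).
Substitute r = (0, -7, 7) + t(-12, 4, -4) into the plane: 77 + 100t = 102, so t = 1/4.
Intersection: (0, -7, 7) + (1/4)·(-12, 4, -4) = (-3, -6, 6).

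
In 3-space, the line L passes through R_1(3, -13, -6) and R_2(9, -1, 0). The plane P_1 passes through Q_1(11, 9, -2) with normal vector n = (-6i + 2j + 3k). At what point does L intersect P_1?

(11, 3, 2)

A direction vector for L is R_2 − R_1 = (6, 12, 6).
P_1: n·r = n·Q_1 gives -6x + 2y + 3z = -54.
Substitute r = (3, -13, -6) + t(6, 12, 6) into the plane: -62 + 6t = -54, so t = 4/3.
Intersection: (3, -13, -6) + (4/3)·(6, 12, 6) = (11, 3, 2).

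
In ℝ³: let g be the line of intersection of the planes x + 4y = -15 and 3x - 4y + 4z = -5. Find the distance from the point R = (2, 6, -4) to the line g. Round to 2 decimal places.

Direction of g: (1, 4, 0) × (3, -4, 4) = (16, -4, -16).
A point on g: solving the two plane equations with x = 1 gives (1, -4, -6).
Taking (1, -4, -6) on g with direction v = (16, -4, -16): w = R − (1, -4, -6) = (1, 10, 2), and w × v = (-152, 48, -164).
Distance = |w × v| / |v| = √52304 / √528 ≈ 9.95.

9.95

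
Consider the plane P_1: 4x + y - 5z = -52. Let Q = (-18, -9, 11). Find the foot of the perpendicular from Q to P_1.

(-10, -7, 1)

Foot = Q − λn with λ = (n·Q − d)/|n|² = (-136 − (-52))/42 = -2.
Foot = (-18, -9, 11) − (-2)·(4, 1, -5) = (-10, -7, 1).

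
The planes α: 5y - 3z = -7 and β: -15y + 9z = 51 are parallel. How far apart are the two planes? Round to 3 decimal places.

Rescale β by 1/(-3): 5y - 3z = -17. Then distance = |-7 − (-17)| / √34 ≈ 1.715.

1.715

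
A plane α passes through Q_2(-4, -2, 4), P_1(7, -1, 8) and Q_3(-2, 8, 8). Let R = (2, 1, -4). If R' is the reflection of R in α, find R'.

Q_2P_1 = (11, 1, 4), Q_2Q_3 = (2, 10, 4); a normal to α is Q_2P_1 × Q_2Q_3 = (-36, -36, 108).
Using Q_2: α has equation -36x - 36y + 108z = 648.
λ = (n·R − d)/|n|² = (-540 − 648)/14256 = -1/12.
Reflection = R − 2λn = (2, 1, -4) − (-1/6)·(-36, -36, 108) = (-4, -5, 14).

(-4, -5, 14)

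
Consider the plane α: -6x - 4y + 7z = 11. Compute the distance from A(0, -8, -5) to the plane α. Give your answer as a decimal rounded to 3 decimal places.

n·A − d = (-6)·(0) + (-4)·(-8) + (7)·(-5) − 11 = -14; |n| = √101.
Distance = |-14| / √101 = 14/√101 ≈ 1.393.

1.393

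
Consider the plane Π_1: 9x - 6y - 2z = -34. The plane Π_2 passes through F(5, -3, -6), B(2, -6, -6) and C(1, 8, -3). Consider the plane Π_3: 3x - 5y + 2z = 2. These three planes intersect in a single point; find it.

FB = (-3, -3, 0), FC = (-4, 11, 3); a normal to Π_2 is FB × FC = (-9, 9, -45).
Using F: Π_2 has equation -9x + 9y - 45z = 198.
Solving the 3×3 linear system 9x - 6y - 2z = -34, -9x + 9y - 45z = 198, 3x - 5y + 2z = 2 (e.g. by elimination or Cramer's rule, determinant = -1197) gives (-10, -8, -4).

(-10, -8, -4)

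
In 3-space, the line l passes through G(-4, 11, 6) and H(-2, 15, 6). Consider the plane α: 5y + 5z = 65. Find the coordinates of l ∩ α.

A direction vector for l is H − G = (2, 4, 0).
Substitute r = (-4, 11, 6) + t(2, 4, 0) into the plane: 85 + 20t = 65, so t = -1.
Intersection: (-4, 11, 6) + (-1)·(2, 4, 0) = (-6, 7, 6).

(-6, 7, 6)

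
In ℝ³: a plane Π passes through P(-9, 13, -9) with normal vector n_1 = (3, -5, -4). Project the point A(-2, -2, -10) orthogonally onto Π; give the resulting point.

(-8, 8, -2)

Π: n_1·r = n_1·P gives 3x - 5y - 4z = -56.
Foot = A − λn with λ = (n·A − d)/|n|² = (44 − (-56))/50 = 2.
Foot = (-2, -2, -10) − 2·(3, -5, -4) = (-8, 8, -2).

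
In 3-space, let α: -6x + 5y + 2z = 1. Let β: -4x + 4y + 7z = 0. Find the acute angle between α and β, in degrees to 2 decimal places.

36.93

cos θ = |n₁·n₂| / (|n₁||n₂|) = |58| / (√65 · √81).
θ = arccos(0.79933) ≈ 36.93°.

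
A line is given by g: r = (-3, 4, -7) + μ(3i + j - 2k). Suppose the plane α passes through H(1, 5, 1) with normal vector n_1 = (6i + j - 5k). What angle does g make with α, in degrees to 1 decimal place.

79.8

α: n_1·r = n_1·H gives 6x + y - 5z = 6.
sin θ = |n·v| / (|n||v|) = |29| / (√62 · √14) = 0.98432.
θ ≈ 79.8°.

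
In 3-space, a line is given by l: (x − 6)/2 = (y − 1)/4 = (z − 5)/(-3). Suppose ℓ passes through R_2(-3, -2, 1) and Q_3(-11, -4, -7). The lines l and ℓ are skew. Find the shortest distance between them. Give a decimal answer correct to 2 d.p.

l has direction (2, 4, -3) through (6, 1, 5).
A direction vector for ℓ is Q_3 − R_2 = (-8, -2, -8).
Common perpendicular direction n = (2, 4, -3) × (-8, -2, -8) = (-38, 40, 28).
With w = (-3, -2, 1) − (6, 1, 5) = (-9, -3, -4), w · n = 110.
Distance = |w · n| / |n| = |110| / √3828 ≈ 1.78.

1.78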